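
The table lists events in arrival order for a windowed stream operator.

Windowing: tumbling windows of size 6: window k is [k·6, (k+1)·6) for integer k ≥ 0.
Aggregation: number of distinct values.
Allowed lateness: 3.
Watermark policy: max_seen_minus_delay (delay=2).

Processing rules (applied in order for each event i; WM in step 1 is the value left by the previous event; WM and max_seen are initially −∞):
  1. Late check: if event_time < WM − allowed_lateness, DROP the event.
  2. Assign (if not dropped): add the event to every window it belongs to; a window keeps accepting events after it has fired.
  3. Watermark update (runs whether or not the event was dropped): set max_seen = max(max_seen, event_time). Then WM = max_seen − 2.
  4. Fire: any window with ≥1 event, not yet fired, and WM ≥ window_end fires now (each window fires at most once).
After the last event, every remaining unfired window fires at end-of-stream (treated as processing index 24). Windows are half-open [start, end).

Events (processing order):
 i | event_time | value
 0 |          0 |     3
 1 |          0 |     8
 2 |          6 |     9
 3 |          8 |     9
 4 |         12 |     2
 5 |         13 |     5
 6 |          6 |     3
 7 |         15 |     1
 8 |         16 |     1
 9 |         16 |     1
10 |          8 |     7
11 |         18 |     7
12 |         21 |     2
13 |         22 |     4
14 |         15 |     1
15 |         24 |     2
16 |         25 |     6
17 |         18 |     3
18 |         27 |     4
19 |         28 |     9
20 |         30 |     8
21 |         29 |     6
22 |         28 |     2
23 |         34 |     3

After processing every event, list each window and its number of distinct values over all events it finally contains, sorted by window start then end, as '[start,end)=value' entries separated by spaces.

i=0 t=0 v=3: → [0,6); WM=-2
i=1 t=0 v=8: → [0,6); WM=-2
i=2 t=6 v=9: → [6,12); WM=4
i=3 t=8 v=9: → [6,12); WM=6; [0,6) fires=2
i=4 t=12 v=2: → [12,18); WM=10
i=5 t=13 v=5: → [12,18); WM=11
i=6 t=6 v=3: DROP (t<11-3); WM=11
i=7 t=15 v=1: → [12,18); WM=13; [6,12) fires=1
i=8 t=16 v=1: → [12,18); WM=14
i=9 t=16 v=1: → [12,18); WM=14
i=10 t=8 v=7: DROP (t<14-3); WM=14
i=11 t=18 v=7: → [18,24); WM=16
i=12 t=21 v=2: → [18,24); WM=19; [12,18) fires=3
i=13 t=22 v=4: → [18,24); WM=20
i=14 t=15 v=1: DROP (t<20-3); WM=20
i=15 t=24 v=2: → [24,30); WM=22
i=16 t=25 v=6: → [24,30); WM=23
i=17 t=18 v=3: DROP (t<23-3); WM=23
i=18 t=27 v=4: → [24,30); WM=25; [18,24) fires=3
i=19 t=28 v=9: → [24,30); WM=26
i=20 t=30 v=8: → [30,36); WM=28
i=21 t=29 v=6: → [24,30); WM=28
i=22 t=28 v=2: → [24,30); WM=28
i=23 t=34 v=3: → [30,36); WM=32; [24,30) fires=4

[0,6)=2 [6,12)=1 [12,18)=3 [18,24)=3 [24,30)=4 [30,36)=2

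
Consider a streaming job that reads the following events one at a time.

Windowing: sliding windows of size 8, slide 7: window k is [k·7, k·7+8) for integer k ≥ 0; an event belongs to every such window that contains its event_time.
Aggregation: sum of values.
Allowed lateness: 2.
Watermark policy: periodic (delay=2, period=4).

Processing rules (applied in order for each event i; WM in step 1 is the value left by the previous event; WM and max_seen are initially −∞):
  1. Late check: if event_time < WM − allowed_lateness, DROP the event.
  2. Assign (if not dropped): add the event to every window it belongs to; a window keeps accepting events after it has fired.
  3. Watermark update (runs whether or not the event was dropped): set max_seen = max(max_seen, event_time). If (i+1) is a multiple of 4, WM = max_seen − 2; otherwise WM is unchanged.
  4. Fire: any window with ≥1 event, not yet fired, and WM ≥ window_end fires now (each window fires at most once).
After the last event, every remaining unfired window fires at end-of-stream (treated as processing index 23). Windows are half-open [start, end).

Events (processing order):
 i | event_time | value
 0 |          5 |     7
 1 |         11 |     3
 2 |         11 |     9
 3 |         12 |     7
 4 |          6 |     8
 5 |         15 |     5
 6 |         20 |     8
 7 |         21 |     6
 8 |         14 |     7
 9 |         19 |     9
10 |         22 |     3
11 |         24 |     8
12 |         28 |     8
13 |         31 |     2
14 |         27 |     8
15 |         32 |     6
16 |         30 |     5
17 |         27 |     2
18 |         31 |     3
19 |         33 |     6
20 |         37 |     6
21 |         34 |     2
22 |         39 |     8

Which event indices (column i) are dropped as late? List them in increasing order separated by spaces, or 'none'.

i=0 t=5 v=7: → [0,8); WM=−∞
i=1 t=11 v=3: → [7,15); WM=−∞
i=2 t=11 v=9: → [7,15); WM=−∞
i=3 t=12 v=7: → [7,15); WM=10; [0,8) fires=7
i=4 t=6 v=8: DROP (t<10-2); WM=10
i=5 t=15 v=5: → [14,22); WM=10
i=6 t=20 v=8: → [14,22); WM=10
i=7 t=21 v=6: → [21,29),[14,22); WM=19; [7,15) fires=19
i=8 t=14 v=7: DROP (t<19-2); WM=19
i=9 t=19 v=9: → [14,22); WM=19
i=10 t=22 v=3: → [21,29); WM=19
i=11 t=24 v=8: → [21,29); WM=22; [14,22) fires=28
i=12 t=28 v=8: → [28,36),[21,29); WM=22
i=13 t=31 v=2: → [28,36); WM=22
i=14 t=27 v=8: → [21,29); WM=22
i=15 t=32 v=6: → [28,36); WM=30; [21,29) fires=33
i=16 t=30 v=5: → [28,36); WM=30
i=17 t=27 v=2: DROP (t<30-2); WM=30
i=18 t=31 v=3: → [28,36); WM=30
i=19 t=33 v=6: → [28,36); WM=31
i=20 t=37 v=6: → [35,43); WM=31
i=21 t=34 v=2: → [28,36); WM=31
i=22 t=39 v=8: → [35,43); WM=31

4 8 17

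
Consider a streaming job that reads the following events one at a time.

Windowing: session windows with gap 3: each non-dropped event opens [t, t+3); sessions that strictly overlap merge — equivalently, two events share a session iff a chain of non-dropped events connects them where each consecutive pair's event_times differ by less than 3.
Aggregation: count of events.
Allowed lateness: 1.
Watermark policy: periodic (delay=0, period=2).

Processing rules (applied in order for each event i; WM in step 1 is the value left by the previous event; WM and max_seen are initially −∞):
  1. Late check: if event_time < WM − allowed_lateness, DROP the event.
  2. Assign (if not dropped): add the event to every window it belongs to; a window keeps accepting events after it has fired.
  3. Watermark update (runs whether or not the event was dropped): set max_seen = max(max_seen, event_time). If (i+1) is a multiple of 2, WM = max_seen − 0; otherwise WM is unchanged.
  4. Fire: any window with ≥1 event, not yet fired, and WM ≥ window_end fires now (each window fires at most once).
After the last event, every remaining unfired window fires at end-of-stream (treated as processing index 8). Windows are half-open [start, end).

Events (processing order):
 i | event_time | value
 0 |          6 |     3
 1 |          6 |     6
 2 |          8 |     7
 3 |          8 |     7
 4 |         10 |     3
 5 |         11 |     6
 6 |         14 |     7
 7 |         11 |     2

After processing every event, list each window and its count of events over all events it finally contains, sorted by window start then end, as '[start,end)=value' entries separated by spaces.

[6,14)=7 [14,17)=1

i=0 t=6 v=3: → [6,9); WM=−∞
i=1 t=6 v=6: → [6,9); WM=6
i=2 t=8 v=7: → [6,11); WM=6
i=3 t=8 v=7: → [6,11); WM=8
i=4 t=10 v=3: → [6,13); WM=8
i=5 t=11 v=6: → [6,14); WM=11
i=6 t=14 v=7: → [14,17); WM=11
i=7 t=11 v=2: → [6,14); WM=14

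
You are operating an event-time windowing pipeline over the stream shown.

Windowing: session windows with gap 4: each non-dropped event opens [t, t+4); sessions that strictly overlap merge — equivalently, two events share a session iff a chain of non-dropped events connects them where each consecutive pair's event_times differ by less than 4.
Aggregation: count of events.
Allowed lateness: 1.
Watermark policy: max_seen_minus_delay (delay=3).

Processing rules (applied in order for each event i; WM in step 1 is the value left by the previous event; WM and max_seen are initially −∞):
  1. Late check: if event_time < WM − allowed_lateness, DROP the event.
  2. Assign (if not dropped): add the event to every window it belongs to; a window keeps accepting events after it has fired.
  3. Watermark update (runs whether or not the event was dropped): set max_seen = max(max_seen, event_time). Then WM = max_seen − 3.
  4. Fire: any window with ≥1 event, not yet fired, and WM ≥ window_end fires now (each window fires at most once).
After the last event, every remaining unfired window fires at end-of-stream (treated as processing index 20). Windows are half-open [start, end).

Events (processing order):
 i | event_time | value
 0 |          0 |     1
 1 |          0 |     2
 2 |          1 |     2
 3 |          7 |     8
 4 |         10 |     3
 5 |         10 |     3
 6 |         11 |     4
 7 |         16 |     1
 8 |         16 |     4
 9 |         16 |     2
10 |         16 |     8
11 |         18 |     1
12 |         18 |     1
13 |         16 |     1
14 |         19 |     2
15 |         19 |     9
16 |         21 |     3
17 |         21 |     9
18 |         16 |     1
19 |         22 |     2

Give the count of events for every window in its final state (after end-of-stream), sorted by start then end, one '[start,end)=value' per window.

i=0 t=0 v=1: → [0,4); WM=-3
i=1 t=0 v=2: → [0,4); WM=-3
i=2 t=1 v=2: → [0,5); WM=-2
i=3 t=7 v=8: → [7,11); WM=4
i=4 t=10 v=3: → [7,14); WM=7
i=5 t=10 v=3: → [7,14); WM=7
i=6 t=11 v=4: → [7,15); WM=8
i=7 t=16 v=1: → [16,20); WM=13
i=8 t=16 v=4: → [16,20); WM=13
i=9 t=16 v=2: → [16,20); WM=13
i=10 t=16 v=8: → [16,20); WM=13
i=11 t=18 v=1: → [16,22); WM=15
i=12 t=18 v=1: → [16,22); WM=15
i=13 t=16 v=1: → [16,22); WM=15
i=14 t=19 v=2: → [16,23); WM=16
i=15 t=19 v=9: → [16,23); WM=16
i=16 t=21 v=3: → [16,25); WM=18
i=17 t=21 v=9: → [16,25); WM=18
i=18 t=16 v=1: DROP (t<18-1); WM=18
i=19 t=22 v=2: → [16,26); WM=19

[0,5)=3 [7,15)=4 [16,26)=12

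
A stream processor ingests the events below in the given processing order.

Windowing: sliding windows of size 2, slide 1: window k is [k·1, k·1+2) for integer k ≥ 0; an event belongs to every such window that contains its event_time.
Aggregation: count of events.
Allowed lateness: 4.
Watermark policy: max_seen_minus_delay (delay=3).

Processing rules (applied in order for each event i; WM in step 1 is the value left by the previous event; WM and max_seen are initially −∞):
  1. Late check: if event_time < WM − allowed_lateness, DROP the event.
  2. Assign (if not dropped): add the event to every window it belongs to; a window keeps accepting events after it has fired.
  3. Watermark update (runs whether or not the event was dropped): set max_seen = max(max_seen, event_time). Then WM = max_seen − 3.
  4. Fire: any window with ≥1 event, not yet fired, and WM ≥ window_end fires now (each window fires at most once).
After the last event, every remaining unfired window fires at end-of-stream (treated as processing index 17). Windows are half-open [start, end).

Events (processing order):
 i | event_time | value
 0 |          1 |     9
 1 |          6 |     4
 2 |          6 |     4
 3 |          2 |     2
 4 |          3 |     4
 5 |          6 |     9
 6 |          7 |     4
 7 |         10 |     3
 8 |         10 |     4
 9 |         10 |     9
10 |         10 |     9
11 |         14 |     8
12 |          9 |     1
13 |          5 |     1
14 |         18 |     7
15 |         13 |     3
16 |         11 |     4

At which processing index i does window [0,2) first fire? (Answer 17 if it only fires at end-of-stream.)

1

i=0 t=1 v=9: → [1,3),[0,2); WM=-2
i=1 t=6 v=4: → [6,8),[5,7); WM=3; [0,2) fires=1 [1,3) fires=1
i=2 t=6 v=4: → [6,8),[5,7); WM=3
i=3 t=2 v=2: → [2,4),[1,3); WM=3
i=4 t=3 v=4: → [3,5),[2,4); WM=3
i=5 t=6 v=9: → [6,8),[5,7); WM=3
i=6 t=7 v=4: → [7,9),[6,8); WM=4; [2,4) fires=2
i=7 t=10 v=3: → [10,12),[9,11); WM=7; [3,5) fires=1 [5,7) fires=3
i=8 t=10 v=4: → [10,12),[9,11); WM=7
i=9 t=10 v=9: → [10,12),[9,11); WM=7
i=10 t=10 v=9: → [10,12),[9,11); WM=7
i=11 t=14 v=8: → [14,16),[13,15); WM=11; [6,8) fires=4 [7,9) fires=1 [9,11) fires=4
i=12 t=9 v=1: → [9,11),[8,10); WM=11; [8,10) fires=1
i=13 t=5 v=1: DROP (t<11-4); WM=11
i=14 t=18 v=7: → [18,20),[17,19); WM=15; [10,12) fires=4 [13,15) fires=1
i=15 t=13 v=3: → [13,15),[12,14); WM=15; [12,14) fires=1
i=16 t=11 v=4: → [11,13),[10,12); WM=15; [11,13) fires=1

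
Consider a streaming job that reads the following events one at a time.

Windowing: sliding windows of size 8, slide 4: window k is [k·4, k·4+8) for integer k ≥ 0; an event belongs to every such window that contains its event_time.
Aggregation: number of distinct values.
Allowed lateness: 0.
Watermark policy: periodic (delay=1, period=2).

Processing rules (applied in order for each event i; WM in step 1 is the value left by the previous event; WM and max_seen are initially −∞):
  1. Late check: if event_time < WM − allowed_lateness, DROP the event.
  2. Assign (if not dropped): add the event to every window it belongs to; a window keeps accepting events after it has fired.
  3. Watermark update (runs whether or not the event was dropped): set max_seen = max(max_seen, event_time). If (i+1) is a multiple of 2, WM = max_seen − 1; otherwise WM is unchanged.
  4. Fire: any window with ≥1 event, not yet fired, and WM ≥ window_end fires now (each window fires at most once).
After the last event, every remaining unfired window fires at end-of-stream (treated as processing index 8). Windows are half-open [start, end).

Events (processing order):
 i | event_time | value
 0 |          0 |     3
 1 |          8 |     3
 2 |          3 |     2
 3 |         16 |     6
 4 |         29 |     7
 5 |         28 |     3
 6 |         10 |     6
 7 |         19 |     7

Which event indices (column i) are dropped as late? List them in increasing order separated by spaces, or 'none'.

i=0 t=0 v=3: → [0,8); WM=−∞
i=1 t=8 v=3: → [8,16),[4,12); WM=7
i=2 t=3 v=2: DROP (t<7-0); WM=7
i=3 t=16 v=6: → [16,24),[12,20); WM=15; [0,8) fires=1 [4,12) fires=1
i=4 t=29 v=7: → [28,36),[24,32); WM=15
i=5 t=28 v=3: → [28,36),[24,32); WM=28; [8,16) fires=1 [12,20) fires=1 [16,24) fires=1
i=6 t=10 v=6: DROP (t<28-0); WM=28
i=7 t=19 v=7: DROP (t<28-0); WM=28

2 6 7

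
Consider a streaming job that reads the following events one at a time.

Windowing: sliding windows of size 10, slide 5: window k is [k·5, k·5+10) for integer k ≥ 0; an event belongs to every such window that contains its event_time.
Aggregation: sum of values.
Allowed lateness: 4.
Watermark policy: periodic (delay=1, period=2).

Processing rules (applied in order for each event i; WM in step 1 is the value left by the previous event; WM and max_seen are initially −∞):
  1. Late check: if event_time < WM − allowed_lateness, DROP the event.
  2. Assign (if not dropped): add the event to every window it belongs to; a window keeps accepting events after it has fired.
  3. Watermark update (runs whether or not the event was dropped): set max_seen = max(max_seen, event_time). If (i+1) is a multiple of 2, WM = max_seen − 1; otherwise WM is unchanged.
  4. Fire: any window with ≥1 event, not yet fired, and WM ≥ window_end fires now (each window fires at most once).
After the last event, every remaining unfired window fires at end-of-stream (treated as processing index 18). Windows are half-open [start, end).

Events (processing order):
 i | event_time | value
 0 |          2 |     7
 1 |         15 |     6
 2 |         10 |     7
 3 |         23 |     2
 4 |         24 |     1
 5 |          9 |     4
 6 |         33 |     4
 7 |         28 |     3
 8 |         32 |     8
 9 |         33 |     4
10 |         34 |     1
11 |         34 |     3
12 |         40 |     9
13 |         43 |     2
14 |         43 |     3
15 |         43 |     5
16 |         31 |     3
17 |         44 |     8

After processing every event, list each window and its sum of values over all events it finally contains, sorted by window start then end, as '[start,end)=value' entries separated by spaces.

i=0 t=2 v=7: → [0,10); WM=−∞
i=1 t=15 v=6: → [15,25),[10,20); WM=14; [0,10) fires=7
i=2 t=10 v=7: → [10,20),[5,15); WM=14
i=3 t=23 v=2: → [20,30),[15,25); WM=22; [5,15) fires=7 [10,20) fires=13
i=4 t=24 v=1: → [20,30),[15,25); WM=22
i=5 t=9 v=4: DROP (t<22-4); WM=23
i=6 t=33 v=4: → [30,40),[25,35); WM=23
i=7 t=28 v=3: → [25,35),[20,30); WM=32; [15,25) fires=9 [20,30) fires=6
i=8 t=32 v=8: → [30,40),[25,35); WM=32
i=9 t=33 v=4: → [30,40),[25,35); WM=32
i=10 t=34 v=1: → [30,40),[25,35); WM=32
i=11 t=34 v=3: → [30,40),[25,35); WM=33
i=12 t=40 v=9: → [40,50),[35,45); WM=33
i=13 t=43 v=2: → [40,50),[35,45); WM=42; [25,35) fires=23 [30,40) fires=20
i=14 t=43 v=3: → [40,50),[35,45); WM=42
i=15 t=43 v=5: → [40,50),[35,45); WM=42
i=16 t=31 v=3: DROP (t<42-4); WM=42
i=17 t=44 v=8: → [40,50),[35,45); WM=43

[0,10)=7 [5,15)=7 [10,20)=13 [15,25)=9 [20,30)=6 [25,35)=23 [30,40)=20 [35,45)=27 [40,50)=27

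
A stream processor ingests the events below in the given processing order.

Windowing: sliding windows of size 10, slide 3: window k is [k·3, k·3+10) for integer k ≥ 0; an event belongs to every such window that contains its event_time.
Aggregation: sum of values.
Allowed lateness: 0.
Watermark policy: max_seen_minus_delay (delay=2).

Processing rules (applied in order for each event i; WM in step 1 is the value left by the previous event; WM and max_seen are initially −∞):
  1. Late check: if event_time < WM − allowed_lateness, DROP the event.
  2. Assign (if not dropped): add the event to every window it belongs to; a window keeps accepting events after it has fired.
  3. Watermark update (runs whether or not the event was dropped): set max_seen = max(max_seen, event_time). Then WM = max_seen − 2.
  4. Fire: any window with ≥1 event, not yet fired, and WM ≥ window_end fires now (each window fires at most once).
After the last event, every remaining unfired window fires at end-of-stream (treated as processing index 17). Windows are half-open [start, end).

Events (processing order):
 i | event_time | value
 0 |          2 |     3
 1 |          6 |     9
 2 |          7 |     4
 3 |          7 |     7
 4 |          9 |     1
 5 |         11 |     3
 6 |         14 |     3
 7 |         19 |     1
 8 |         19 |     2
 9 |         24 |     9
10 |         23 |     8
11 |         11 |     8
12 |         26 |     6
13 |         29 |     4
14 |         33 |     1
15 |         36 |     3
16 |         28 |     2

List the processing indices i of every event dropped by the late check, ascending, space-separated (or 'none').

i=0 t=2 v=3: → [0,10); WM=0
i=1 t=6 v=9: → [6,16),[3,13),[0,10); WM=4
i=2 t=7 v=4: → [6,16),[3,13),[0,10); WM=5
i=3 t=7 v=7: → [6,16),[3,13),[0,10); WM=5
i=4 t=9 v=1: → [9,19),[6,16),[3,13),[0,10); WM=7
i=5 t=11 v=3: → [9,19),[6,16),[3,13); WM=9
i=6 t=14 v=3: → [12,22),[9,19),[6,16); WM=12; [0,10) fires=24
i=7 t=19 v=1: → [18,28),[15,25),[12,22); WM=17; [3,13) fires=24 [6,16) fires=27
i=8 t=19 v=2: → [18,28),[15,25),[12,22); WM=17
i=9 t=24 v=9: → [24,34),[21,31),[18,28),[15,25); WM=22; [9,19) fires=7 [12,22) fires=6
i=10 t=23 v=8: → [21,31),[18,28),[15,25); WM=22
i=11 t=11 v=8: DROP (t<22-0); WM=22
i=12 t=26 v=6: → [24,34),[21,31),[18,28); WM=24
i=13 t=29 v=4: → [27,37),[24,34),[21,31); WM=27; [15,25) fires=20
i=14 t=33 v=1: → [33,43),[30,40),[27,37),[24,34); WM=31; [18,28) fires=26 [21,31) fires=27
i=15 t=36 v=3: → [36,46),[33,43),[30,40),[27,37); WM=34; [24,34) fires=20
i=16 t=28 v=2: DROP (t<34-0); WM=34

11 16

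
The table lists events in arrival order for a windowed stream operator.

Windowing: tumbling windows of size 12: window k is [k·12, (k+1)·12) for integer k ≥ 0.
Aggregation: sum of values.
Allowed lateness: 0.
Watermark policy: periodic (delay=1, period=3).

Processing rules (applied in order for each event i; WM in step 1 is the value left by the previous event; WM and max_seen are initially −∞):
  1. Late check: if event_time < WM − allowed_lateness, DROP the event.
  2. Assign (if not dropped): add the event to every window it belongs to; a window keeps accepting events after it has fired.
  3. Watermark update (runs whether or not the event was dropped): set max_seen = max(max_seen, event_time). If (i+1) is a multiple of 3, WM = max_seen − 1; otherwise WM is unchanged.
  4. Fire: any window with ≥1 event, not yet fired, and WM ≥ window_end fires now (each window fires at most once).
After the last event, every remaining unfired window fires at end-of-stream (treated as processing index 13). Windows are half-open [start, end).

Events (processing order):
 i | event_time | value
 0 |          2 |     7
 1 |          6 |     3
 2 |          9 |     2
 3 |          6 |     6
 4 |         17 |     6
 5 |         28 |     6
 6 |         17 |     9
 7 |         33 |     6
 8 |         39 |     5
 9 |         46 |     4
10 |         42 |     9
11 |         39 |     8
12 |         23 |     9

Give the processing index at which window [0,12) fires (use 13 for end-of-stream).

i=0 t=2 v=7: → [0,12); WM=−∞
i=1 t=6 v=3: → [0,12); WM=−∞
i=2 t=9 v=2: → [0,12); WM=8
i=3 t=6 v=6: DROP (t<8-0); WM=8
i=4 t=17 v=6: → [12,24); WM=8
i=5 t=28 v=6: → [24,36); WM=27; [0,12) fires=12 [12,24) fires=6
i=6 t=17 v=9: DROP (t<27-0); WM=27
i=7 t=33 v=6: → [24,36); WM=27
i=8 t=39 v=5: → [36,48); WM=38; [24,36) fires=12
i=9 t=46 v=4: → [36,48); WM=38
i=10 t=42 v=9: → [36,48); WM=38
i=11 t=39 v=8: → [36,48); WM=45
i=12 t=23 v=9: DROP (t<45-0); WM=45

5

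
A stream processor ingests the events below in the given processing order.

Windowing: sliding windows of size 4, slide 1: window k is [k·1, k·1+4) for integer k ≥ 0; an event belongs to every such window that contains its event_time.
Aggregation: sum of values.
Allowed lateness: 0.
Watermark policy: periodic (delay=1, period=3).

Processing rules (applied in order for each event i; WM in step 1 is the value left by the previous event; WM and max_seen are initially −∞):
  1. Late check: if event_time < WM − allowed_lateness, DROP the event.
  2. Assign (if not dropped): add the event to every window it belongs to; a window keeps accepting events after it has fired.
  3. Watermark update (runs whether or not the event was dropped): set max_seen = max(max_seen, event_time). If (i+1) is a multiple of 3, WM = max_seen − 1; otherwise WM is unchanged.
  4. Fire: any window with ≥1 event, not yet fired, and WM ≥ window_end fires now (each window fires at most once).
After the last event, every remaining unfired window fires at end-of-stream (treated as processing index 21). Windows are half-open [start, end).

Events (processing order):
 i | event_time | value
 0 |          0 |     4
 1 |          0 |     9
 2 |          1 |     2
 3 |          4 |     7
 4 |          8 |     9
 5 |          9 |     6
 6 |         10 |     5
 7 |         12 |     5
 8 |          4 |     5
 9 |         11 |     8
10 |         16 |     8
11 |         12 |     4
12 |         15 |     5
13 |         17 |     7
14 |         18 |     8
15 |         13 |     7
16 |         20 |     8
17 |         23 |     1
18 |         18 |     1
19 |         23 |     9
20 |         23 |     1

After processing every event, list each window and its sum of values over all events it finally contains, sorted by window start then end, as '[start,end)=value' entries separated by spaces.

[0,4)=15 [1,5)=9 [2,6)=7 [3,7)=7 [4,8)=7 [5,9)=9 [6,10)=15 [7,11)=20 [8,12)=28 [9,13)=28 [10,14)=22 [11,15)=17 [12,16)=14 [13,17)=13 [14,18)=20 [15,19)=28 [16,20)=23 [17,21)=23 [18,22)=16 [19,23)=8 [20,24)=19 [21,25)=11 [22,26)=11 [23,27)=11

i=0 t=0 v=4: → [0,4); WM=−∞
i=1 t=0 v=9: → [0,4); WM=−∞
i=2 t=1 v=2: → [1,5),[0,4); WM=0
i=3 t=4 v=7: → [4,8),[3,7),[2,6),[1,5); WM=0
i=4 t=8 v=9: → [8,12),[7,11),[6,10),[5,9); WM=0
i=5 t=9 v=6: → [9,13),[8,12),[7,11),[6,10); WM=8; [0,4) fires=15 [1,5) fires=9 [2,6) fires=7 [3,7) fires=7 [4,8) fires=7
i=6 t=10 v=5: → [10,14),[9,13),[8,12),[7,11); WM=8
i=7 t=12 v=5: → [12,16),[11,15),[10,14),[9,13); WM=8
i=8 t=4 v=5: DROP (t<8-0); WM=11; [5,9) fires=9 [6,10) fires=15 [7,11) fires=20
i=9 t=11 v=8: → [11,15),[10,14),[9,13),[8,12); WM=11
i=10 t=16 v=8: → [16,20),[15,19),[14,18),[13,17); WM=11
i=11 t=12 v=4: → [12,16),[11,15),[10,14),[9,13); WM=15; [8,12) fires=28 [9,13) fires=28 [10,14) fires=22 [11,15) fires=17
i=12 t=15 v=5: → [15,19),[14,18),[13,17),[12,16); WM=15
i=13 t=17 v=7: → [17,21),[16,20),[15,19),[14,18); WM=15
i=14 t=18 v=8: → [18,22),[17,21),[16,20),[15,19); WM=17; [12,16) fires=14 [13,17) fires=13
i=15 t=13 v=7: DROP (t<17-0); WM=17
i=16 t=20 v=8: → [20,24),[19,23),[18,22),[17,21); WM=17
i=17 t=23 v=1: → [23,27),[22,26),[21,25),[20,24); WM=22; [14,18) fires=20 [15,19) fires=28 [16,20) fires=23 [17,21) fires=23 [18,22) fires=16
i=18 t=18 v=1: DROP (t<22-0); WM=22
i=19 t=23 v=9: → [23,27),[22,26),[21,25),[20,24); WM=22
i=20 t=23 v=1: → [23,27),[22,26),[21,25),[20,24); WM=22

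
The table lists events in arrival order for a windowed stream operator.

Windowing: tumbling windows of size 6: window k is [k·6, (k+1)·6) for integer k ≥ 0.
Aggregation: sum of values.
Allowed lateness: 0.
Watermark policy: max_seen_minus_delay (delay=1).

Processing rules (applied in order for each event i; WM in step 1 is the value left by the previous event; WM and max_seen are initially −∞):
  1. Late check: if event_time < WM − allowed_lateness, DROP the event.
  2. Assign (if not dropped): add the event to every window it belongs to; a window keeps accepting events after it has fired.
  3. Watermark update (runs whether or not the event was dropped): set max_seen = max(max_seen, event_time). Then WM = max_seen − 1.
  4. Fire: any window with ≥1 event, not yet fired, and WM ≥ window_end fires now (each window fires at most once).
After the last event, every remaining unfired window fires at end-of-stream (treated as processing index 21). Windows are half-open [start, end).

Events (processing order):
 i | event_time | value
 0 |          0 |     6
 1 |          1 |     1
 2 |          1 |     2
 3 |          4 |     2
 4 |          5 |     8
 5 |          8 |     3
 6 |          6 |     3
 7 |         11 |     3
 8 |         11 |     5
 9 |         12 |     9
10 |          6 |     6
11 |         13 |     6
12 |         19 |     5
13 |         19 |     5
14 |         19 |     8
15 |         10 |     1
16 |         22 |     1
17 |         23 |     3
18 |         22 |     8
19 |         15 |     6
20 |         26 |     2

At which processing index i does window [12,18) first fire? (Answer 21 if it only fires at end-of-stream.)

i=0 t=0 v=6: → [0,6); WM=-1
i=1 t=1 v=1: → [0,6); WM=0
i=2 t=1 v=2: → [0,6); WM=0
i=3 t=4 v=2: → [0,6); WM=3
i=4 t=5 v=8: → [0,6); WM=4
i=5 t=8 v=3: → [6,12); WM=7; [0,6) fires=19
i=6 t=6 v=3: DROP (t<7-0); WM=7
i=7 t=11 v=3: → [6,12); WM=10
i=8 t=11 v=5: → [6,12); WM=10
i=9 t=12 v=9: → [12,18); WM=11
i=10 t=6 v=6: DROP (t<11-0); WM=11
i=11 t=13 v=6: → [12,18); WM=12; [6,12) fires=11
i=12 t=19 v=5: → [18,24); WM=18; [12,18) fires=15
i=13 t=19 v=5: → [18,24); WM=18
i=14 t=19 v=8: → [18,24); WM=18
i=15 t=10 v=1: DROP (t<18-0); WM=18
i=16 t=22 v=1: → [18,24); WM=21
i=17 t=23 v=3: → [18,24); WM=22
i=18 t=22 v=8: → [18,24); WM=22
i=19 t=15 v=6: DROP (t<22-0); WM=22
i=20 t=26 v=2: → [24,30); WM=25; [18,24) fires=30

12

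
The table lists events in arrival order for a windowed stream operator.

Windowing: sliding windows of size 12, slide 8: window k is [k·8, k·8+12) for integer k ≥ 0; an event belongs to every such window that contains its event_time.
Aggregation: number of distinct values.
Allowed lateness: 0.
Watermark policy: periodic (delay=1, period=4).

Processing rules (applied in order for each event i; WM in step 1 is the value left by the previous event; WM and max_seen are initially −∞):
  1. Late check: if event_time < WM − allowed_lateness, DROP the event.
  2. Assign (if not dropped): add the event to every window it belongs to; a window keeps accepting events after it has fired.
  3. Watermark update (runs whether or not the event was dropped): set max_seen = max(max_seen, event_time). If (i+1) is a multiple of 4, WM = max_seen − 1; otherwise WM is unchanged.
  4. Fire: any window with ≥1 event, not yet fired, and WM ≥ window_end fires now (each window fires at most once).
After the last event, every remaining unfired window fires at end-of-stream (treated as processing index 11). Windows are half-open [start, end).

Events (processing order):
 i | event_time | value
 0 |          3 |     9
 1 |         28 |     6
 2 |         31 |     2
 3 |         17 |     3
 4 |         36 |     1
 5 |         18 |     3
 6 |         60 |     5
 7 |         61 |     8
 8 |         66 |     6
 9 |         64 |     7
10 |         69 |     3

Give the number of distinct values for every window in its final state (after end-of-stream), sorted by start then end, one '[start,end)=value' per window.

i=0 t=3 v=9: → [0,12); WM=−∞
i=1 t=28 v=6: → [24,36); WM=−∞
i=2 t=31 v=2: → [24,36); WM=−∞
i=3 t=17 v=3: → [16,28),[8,20); WM=30; [0,12) fires=1 [8,20) fires=1 [16,28) fires=1
i=4 t=36 v=1: → [32,44); WM=30
i=5 t=18 v=3: DROP (t<30-0); WM=30
i=6 t=60 v=5: → [56,68); WM=30
i=7 t=61 v=8: → [56,68); WM=60; [24,36) fires=2 [32,44) fires=1
i=8 t=66 v=6: → [64,76),[56,68); WM=60
i=9 t=64 v=7: → [64,76),[56,68); WM=60
i=10 t=69 v=3: → [64,76); WM=60

[0,12)=1 [8,20)=1 [16,28)=1 [24,36)=2 [32,44)=1 [56,68)=4 [64,76)=3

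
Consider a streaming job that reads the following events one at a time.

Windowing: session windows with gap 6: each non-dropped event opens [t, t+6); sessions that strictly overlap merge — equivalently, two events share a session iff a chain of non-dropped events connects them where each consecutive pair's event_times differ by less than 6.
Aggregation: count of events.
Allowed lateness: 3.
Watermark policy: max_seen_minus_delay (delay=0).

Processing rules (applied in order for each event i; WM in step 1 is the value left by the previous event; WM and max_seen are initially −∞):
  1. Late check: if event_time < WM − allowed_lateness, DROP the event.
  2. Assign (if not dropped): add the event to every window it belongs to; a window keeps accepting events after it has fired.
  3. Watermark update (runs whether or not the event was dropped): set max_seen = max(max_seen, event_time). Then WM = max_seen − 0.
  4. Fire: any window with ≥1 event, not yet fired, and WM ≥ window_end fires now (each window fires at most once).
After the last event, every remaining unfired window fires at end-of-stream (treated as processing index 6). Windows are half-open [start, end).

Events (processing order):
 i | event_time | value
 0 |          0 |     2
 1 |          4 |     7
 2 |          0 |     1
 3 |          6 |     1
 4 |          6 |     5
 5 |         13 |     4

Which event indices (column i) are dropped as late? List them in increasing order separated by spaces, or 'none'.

2

i=0 t=0 v=2: → [0,6); WM=0
i=1 t=4 v=7: → [0,10); WM=4
i=2 t=0 v=1: DROP (t<4-3); WM=4
i=3 t=6 v=1: → [0,12); WM=6
i=4 t=6 v=5: → [0,12); WM=6
i=5 t=13 v=4: → [13,19); WM=13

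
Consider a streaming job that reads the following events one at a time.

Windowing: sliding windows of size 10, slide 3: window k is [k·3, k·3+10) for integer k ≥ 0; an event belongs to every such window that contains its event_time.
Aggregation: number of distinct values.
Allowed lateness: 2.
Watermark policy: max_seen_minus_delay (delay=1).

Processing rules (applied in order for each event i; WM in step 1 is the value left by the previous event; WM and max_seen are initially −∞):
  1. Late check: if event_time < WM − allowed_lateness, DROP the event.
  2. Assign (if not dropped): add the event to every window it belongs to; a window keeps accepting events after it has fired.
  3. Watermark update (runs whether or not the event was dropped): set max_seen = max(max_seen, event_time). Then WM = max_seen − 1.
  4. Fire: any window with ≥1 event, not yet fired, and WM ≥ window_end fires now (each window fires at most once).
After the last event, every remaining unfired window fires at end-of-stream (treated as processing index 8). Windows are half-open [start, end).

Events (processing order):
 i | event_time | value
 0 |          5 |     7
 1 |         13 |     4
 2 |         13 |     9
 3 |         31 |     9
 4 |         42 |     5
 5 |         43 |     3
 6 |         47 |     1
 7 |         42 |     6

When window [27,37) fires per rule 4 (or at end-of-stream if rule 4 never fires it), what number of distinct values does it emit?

1

i=0 t=5 v=7: → [3,13),[0,10); WM=4
i=1 t=13 v=4: → [12,22),[9,19),[6,16); WM=12; [0,10) fires=1
i=2 t=13 v=9: → [12,22),[9,19),[6,16); WM=12
i=3 t=31 v=9: → [30,40),[27,37),[24,34); WM=30; [3,13) fires=1 [6,16) fires=2 [9,19) fires=2 [12,22) fires=2
i=4 t=42 v=5: → [42,52),[39,49),[36,46),[33,43); WM=41; [24,34) fires=1 [27,37) fires=1 [30,40) fires=1
i=5 t=43 v=3: → [42,52),[39,49),[36,46); WM=42
i=6 t=47 v=1: → [45,55),[42,52),[39,49); WM=46; [33,43) fires=1 [36,46) fires=2
i=7 t=42 v=6: DROP (t<46-2); WM=46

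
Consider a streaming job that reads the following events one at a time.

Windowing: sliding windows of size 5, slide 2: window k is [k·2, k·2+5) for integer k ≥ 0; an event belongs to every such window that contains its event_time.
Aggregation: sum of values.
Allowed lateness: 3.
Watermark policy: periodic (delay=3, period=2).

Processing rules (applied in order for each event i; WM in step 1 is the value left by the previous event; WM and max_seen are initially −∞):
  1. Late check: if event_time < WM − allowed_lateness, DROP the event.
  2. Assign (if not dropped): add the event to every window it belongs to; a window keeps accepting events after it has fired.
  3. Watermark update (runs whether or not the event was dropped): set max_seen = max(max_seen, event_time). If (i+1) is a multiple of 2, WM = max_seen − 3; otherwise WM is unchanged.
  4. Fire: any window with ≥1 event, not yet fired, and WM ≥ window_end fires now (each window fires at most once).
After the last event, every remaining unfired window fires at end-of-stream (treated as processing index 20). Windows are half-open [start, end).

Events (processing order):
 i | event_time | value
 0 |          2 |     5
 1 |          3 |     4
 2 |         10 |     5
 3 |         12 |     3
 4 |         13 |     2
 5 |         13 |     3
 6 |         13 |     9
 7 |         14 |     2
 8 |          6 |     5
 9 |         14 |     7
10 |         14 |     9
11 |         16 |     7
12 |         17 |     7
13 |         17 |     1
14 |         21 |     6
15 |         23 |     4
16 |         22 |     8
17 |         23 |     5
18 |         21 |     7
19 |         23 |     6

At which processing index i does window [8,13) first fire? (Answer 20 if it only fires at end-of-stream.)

i=0 t=2 v=5: → [2,7),[0,5); WM=−∞
i=1 t=3 v=4: → [2,7),[0,5); WM=0
i=2 t=10 v=5: → [10,15),[8,13),[6,11); WM=0
i=3 t=12 v=3: → [12,17),[10,15),[8,13); WM=9; [0,5) fires=9 [2,7) fires=9
i=4 t=13 v=2: → [12,17),[10,15); WM=9
i=5 t=13 v=3: → [12,17),[10,15); WM=10
i=6 t=13 v=9: → [12,17),[10,15); WM=10
i=7 t=14 v=2: → [14,19),[12,17),[10,15); WM=11; [6,11) fires=5
i=8 t=6 v=5: DROP (t<11-3); WM=11
i=9 t=14 v=7: → [14,19),[12,17),[10,15); WM=11
i=10 t=14 v=9: → [14,19),[12,17),[10,15); WM=11
i=11 t=16 v=7: → [16,21),[14,19),[12,17); WM=13; [8,13) fires=8
i=12 t=17 v=7: → [16,21),[14,19); WM=13
i=13 t=17 v=1: → [16,21),[14,19); WM=14
i=14 t=21 v=6: → [20,25),[18,23); WM=14
i=15 t=23 v=4: → [22,27),[20,25); WM=20; [10,15) fires=40 [12,17) fires=42 [14,19) fires=33
i=16 t=22 v=8: → [22,27),[20,25),[18,23); WM=20
i=17 t=23 v=5: → [22,27),[20,25); WM=20
i=18 t=21 v=7: → [20,25),[18,23); WM=20
i=19 t=23 v=6: → [22,27),[20,25); WM=20

11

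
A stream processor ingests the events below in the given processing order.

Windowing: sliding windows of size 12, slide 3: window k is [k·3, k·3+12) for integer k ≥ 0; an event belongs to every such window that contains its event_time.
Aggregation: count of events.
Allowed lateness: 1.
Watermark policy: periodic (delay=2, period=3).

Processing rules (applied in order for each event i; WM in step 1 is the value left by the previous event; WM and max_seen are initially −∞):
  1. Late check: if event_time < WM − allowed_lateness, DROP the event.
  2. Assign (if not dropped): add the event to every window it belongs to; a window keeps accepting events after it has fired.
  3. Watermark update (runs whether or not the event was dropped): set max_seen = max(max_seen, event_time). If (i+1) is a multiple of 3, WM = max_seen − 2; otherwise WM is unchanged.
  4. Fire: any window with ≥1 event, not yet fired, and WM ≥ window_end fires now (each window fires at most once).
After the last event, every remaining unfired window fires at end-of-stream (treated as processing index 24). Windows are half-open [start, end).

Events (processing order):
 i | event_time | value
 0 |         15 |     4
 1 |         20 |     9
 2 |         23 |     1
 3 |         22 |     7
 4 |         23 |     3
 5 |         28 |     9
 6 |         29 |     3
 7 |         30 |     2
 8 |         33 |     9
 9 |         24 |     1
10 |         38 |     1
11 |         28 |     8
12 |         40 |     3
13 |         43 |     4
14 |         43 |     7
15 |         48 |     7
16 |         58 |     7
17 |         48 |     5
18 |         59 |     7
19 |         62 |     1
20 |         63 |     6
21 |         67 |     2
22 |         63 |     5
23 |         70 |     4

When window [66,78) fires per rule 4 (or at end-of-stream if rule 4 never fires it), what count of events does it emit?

2

i=0 t=15 v=4: → [15,27),[12,24),[9,21),[6,18); WM=−∞
i=1 t=20 v=9: → [18,30),[15,27),[12,24),[9,21); WM=−∞
i=2 t=23 v=1: → [21,33),[18,30),[15,27),[12,24); WM=21; [6,18) fires=1 [9,21) fires=2
i=3 t=22 v=7: → [21,33),[18,30),[15,27),[12,24); WM=21
i=4 t=23 v=3: → [21,33),[18,30),[15,27),[12,24); WM=21
i=5 t=28 v=9: → [27,39),[24,36),[21,33),[18,30); WM=26; [12,24) fires=5
i=6 t=29 v=3: → [27,39),[24,36),[21,33),[18,30); WM=26
i=7 t=30 v=2: → [30,42),[27,39),[24,36),[21,33); WM=26
i=8 t=33 v=9: → [33,45),[30,42),[27,39),[24,36); WM=31; [15,27) fires=5 [18,30) fires=6
i=9 t=24 v=1: DROP (t<31-1); WM=31
i=10 t=38 v=1: → [36,48),[33,45),[30,42),[27,39); WM=31
i=11 t=28 v=8: DROP (t<31-1); WM=36; [21,33) fires=6 [24,36) fires=4
i=12 t=40 v=3: → [39,51),[36,48),[33,45),[30,42); WM=36
i=13 t=43 v=4: → [42,54),[39,51),[36,48),[33,45); WM=36
i=14 t=43 v=7: → [42,54),[39,51),[36,48),[33,45); WM=41; [27,39) fires=5
i=15 t=48 v=7: → [48,60),[45,57),[42,54),[39,51); WM=41
i=16 t=58 v=7: → [57,69),[54,66),[51,63),[48,60); WM=41
i=17 t=48 v=5: → [48,60),[45,57),[42,54),[39,51); WM=56; [30,42) fires=4 [33,45) fires=5 [36,48) fires=4 [39,51) fires=5 [42,54) fires=4
i=18 t=59 v=7: → [57,69),[54,66),[51,63),[48,60); WM=56
i=19 t=62 v=1: → [60,72),[57,69),[54,66),[51,63); WM=56
i=20 t=63 v=6: → [63,75),[60,72),[57,69),[54,66); WM=61; [45,57) fires=2 [48,60) fires=4
i=21 t=67 v=2: → [66,78),[63,75),[60,72),[57,69); WM=61
i=22 t=63 v=5: → [63,75),[60,72),[57,69),[54,66); WM=61
i=23 t=70 v=4: → [69,81),[66,78),[63,75),[60,72); WM=68; [51,63) fires=3 [54,66) fires=5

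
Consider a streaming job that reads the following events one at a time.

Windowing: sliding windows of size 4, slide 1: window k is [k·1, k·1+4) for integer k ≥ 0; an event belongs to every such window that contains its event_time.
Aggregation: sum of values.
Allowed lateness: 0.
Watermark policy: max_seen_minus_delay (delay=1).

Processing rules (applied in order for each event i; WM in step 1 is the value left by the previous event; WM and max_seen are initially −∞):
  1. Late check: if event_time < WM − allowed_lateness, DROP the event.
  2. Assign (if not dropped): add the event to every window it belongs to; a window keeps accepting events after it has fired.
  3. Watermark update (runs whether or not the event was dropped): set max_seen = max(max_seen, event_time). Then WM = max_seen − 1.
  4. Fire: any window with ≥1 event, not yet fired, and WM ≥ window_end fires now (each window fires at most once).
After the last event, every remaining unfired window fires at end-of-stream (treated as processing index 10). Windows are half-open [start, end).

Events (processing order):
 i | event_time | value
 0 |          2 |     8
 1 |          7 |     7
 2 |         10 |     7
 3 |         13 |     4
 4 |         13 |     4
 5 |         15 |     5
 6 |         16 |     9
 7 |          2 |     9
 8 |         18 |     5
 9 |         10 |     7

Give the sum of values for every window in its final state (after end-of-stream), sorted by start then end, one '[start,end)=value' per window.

[0,4)=8 [1,5)=8 [2,6)=8 [4,8)=7 [5,9)=7 [6,10)=7 [7,11)=14 [8,12)=7 [9,13)=7 [10,14)=15 [11,15)=8 [12,16)=13 [13,17)=22 [14,18)=14 [15,19)=19 [16,20)=14 [17,21)=5 [18,22)=5

i=0 t=2 v=8: → [2,6),[1,5),[0,4); WM=1
i=1 t=7 v=7: → [7,11),[6,10),[5,9),[4,8); WM=6; [0,4) fires=8 [1,5) fires=8 [2,6) fires=8
i=2 t=10 v=7: → [10,14),[9,13),[8,12),[7,11); WM=9; [4,8) fires=7 [5,9) fires=7
i=3 t=13 v=4: → [13,17),[12,16),[11,15),[10,14); WM=12; [6,10) fires=7 [7,11) fires=14 [8,12) fires=7
i=4 t=13 v=4: → [13,17),[12,16),[11,15),[10,14); WM=12
i=5 t=15 v=5: → [15,19),[14,18),[13,17),[12,16); WM=14; [9,13) fires=7 [10,14) fires=15
i=6 t=16 v=9: → [16,20),[15,19),[14,18),[13,17); WM=15; [11,15) fires=8
i=7 t=2 v=9: DROP (t<15-0); WM=15
i=8 t=18 v=5: → [18,22),[17,21),[16,20),[15,19); WM=17; [12,16) fires=13 [13,17) fires=22
i=9 t=10 v=7: DROP (t<17-0); WM=17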